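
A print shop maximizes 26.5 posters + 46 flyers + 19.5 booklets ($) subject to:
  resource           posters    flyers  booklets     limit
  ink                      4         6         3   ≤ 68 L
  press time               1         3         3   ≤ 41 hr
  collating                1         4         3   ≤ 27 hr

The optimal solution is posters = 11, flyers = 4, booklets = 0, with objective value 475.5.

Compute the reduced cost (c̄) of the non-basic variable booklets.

Check each constraint at x*: ink 68/68 (tight); press time 23/41 (slack 18); collating 27/27 (tight).
Slack constraints have shadow price 0 (complementary slackness).
Dual feasibility on the basic columns requires 4·y_ink + 1·y_collating = 26.5, 6·y_ink + 4·y_collating = 46.
Solving: y_ink = 6, y_collating = 2.5.
Reduced cost of booklets: c₃ − yᵀa₃ = 19.5 − (6·3 + 2.5·3) = 19.5 − 25.5 = -6.

-6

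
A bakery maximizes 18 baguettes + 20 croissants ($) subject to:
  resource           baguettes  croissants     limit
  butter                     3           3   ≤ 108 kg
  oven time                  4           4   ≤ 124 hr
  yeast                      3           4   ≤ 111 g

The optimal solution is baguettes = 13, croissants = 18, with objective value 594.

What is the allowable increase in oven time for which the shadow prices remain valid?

20

Binding constraints: oven time, yeast. The basis is B = [[4,4],[3,4]] with det 4.
Per unit increase in oven time, x* moves by d = (1, -0.75).
The basis stays optimal until butter becomes binding; allowable increase = 20 hr.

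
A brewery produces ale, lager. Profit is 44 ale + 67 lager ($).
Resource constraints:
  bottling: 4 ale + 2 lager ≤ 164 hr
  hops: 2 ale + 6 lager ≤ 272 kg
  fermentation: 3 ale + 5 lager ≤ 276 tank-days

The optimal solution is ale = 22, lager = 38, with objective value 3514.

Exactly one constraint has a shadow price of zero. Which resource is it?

fermentation

bottling: 164/164 (binding)
hops: 272/272 (binding)
fermentation: 256/276 (slack 20)
By complementary slackness, a constraint with positive slack has shadow price 0 → fermentation.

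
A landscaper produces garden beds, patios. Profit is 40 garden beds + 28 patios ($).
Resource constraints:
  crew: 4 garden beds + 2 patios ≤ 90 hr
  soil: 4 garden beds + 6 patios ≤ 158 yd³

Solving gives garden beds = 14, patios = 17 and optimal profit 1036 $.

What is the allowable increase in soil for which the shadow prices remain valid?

Binding constraints: crew, soil. The basis is B = [[4,2],[4,6]] with det 16.
Per unit increase in soil, x* moves by d = (-0.125, 0.25).
The basis stays optimal until garden beds reaches 0; allowable increase = 112 yd³.

112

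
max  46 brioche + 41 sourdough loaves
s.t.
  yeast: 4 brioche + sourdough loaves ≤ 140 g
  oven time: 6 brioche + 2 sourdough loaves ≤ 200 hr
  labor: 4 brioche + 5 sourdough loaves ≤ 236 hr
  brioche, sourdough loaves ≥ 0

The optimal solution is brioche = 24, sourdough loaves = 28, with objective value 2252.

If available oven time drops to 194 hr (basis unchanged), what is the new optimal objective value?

Check each constraint at x*: yeast 124/140 (slack 16); oven time 200/200 (tight); labor 236/236 (tight).
By complementary slackness, y = 0 for the non-binding constraint.
The binding rows give the dual system: 6·y_oven time + 4·y_labor = 46 and 2·y_oven time + 5·y_labor = 41.
→ y_oven time = 3 and y_labor = 7.
Δz = y_oven time·Δb = 3 × (-6) = -18, so new z* = 2252 − 18 = 2234.

2234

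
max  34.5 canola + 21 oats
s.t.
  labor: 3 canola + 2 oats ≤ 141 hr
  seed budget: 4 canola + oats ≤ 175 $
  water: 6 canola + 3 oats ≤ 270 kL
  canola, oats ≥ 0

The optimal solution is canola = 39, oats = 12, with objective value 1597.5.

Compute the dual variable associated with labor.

7.5

Binding: labor and water. Non-binding: seed budget (7 unused).
Slack constraints have shadow price 0 (complementary slackness).
Dual feasibility on the basic columns requires 3·y_labor + 6·y_water = 34.5, 2·y_labor + 3·y_water = 21.
This yields shadow prices y_labor = 7.5, y_water = 2.
Shadow price of labor = 7.5.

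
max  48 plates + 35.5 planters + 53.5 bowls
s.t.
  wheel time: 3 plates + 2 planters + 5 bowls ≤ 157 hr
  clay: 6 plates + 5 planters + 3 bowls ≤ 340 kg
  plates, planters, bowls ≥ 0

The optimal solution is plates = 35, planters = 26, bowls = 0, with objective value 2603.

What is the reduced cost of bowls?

-2

Both wheel time and clay are binding at x*.
Dual feasibility on the basic columns requires 3·y_wheel time + 6·y_clay = 48, 2·y_wheel time + 5·y_clay = 35.5.
→ y_wheel time = 9 and y_clay = 3.5.
Reduced cost of bowls: c₃ − yᵀa₃ = 53.5 − (9·5 + 3.5·3) = 53.5 − 55.5 = -2.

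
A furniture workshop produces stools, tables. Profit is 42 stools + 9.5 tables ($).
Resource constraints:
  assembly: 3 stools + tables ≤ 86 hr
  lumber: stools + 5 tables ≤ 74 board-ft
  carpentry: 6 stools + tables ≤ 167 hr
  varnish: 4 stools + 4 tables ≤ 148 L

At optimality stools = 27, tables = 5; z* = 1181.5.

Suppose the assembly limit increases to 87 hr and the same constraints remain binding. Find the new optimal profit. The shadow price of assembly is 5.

Δb = 1, so new z* = 1181.5 + (5)·(1) = 1181.5 + 5 = 1186.5.

1186.5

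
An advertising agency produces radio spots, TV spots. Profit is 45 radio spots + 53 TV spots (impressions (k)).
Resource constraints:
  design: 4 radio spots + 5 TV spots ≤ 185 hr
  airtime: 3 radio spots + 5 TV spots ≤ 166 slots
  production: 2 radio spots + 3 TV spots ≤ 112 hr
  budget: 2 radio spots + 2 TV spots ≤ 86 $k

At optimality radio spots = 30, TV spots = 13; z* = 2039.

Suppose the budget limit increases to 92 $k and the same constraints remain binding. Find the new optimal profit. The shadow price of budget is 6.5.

2078

Δb = 6, so new z* = 2039 + (6.5)·(6) = 2039 + 39 = 2078.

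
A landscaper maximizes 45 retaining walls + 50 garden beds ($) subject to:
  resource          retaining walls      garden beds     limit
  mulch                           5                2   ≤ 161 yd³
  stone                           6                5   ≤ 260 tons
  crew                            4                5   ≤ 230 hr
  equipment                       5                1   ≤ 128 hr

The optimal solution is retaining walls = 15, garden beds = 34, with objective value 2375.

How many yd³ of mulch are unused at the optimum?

mulch used = 5·15 + 2·34 = 143; slack = 161 − 143 = 18.

18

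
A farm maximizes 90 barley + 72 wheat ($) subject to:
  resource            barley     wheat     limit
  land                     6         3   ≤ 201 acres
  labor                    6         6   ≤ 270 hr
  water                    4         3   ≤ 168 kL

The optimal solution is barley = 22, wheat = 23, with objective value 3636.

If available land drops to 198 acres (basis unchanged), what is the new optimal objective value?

At the optimum: land uses 201 of 201 (binding); labor uses 270 of 270 (binding); water uses 157 of 168 (slack = 11).
Slack constraints have shadow price 0 (complementary slackness).
From A_Bᵀ y = c: 6·y_land + 6·y_labor = 90; 3·y_land + 6·y_labor = 72.
→ y_land = 6 and y_labor = 9.
Δz = y_land·Δb = 6 × (-3) = -18, so new z* = 3636 − 18 = 3618.

3618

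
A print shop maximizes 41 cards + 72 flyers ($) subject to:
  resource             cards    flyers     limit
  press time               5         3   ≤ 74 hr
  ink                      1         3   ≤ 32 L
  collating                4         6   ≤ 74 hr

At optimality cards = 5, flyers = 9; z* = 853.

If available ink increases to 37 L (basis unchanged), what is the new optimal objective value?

Check each constraint at x*: press time 52/74 (slack 22); ink 32/32 (tight); collating 74/74 (tight).
Since press time is not tight, its dual is 0.
The binding rows give the dual system: 1·y_ink + 4·y_collating = 41 and 3·y_ink + 6·y_collating = 72.
Solving: y_ink = 7, y_collating = 8.5.
Δz = y_ink·Δb = 7 × (5) = 35, so new z* = 853 + 35 = 888.

888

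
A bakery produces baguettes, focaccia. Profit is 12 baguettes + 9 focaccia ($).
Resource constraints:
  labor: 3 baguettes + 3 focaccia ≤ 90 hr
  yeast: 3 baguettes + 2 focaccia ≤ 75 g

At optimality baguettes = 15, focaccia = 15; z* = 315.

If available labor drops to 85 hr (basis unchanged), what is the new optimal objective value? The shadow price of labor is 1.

310

Δb = -5, so new z* = 315 + (1)·(-5) = 315 − 5 = 310.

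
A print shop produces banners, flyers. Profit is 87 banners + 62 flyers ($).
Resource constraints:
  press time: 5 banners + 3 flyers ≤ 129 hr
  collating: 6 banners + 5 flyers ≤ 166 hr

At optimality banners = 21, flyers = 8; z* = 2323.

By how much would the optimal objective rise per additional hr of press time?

At the optimum: press time uses 129 of 129 (binding); collating uses 166 of 166 (binding).
Dual feasibility on the basic columns requires 5·y_press time + 6·y_collating = 87, 3·y_press time + 5·y_collating = 62.
This yields shadow prices y_press time = 9, y_collating = 7.
Shadow price of press time = 9.

9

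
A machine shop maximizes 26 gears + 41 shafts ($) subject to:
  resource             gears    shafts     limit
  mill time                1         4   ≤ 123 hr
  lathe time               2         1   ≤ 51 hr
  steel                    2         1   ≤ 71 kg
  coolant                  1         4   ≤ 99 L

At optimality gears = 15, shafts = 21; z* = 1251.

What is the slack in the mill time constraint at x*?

24

mill time used = 1·15 + 4·21 = 99; slack = 123 − 99 = 24.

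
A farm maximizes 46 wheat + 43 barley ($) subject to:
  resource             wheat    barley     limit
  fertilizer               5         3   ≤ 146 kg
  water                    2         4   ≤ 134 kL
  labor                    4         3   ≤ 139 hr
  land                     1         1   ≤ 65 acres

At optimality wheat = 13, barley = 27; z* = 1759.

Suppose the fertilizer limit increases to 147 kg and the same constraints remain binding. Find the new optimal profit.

1766

At the optimum: fertilizer uses 146 of 146 (binding); water uses 134 of 134 (binding); labor uses 133 of 139 (slack = 6); land uses 40 of 65 (slack = 25).
Slack constraints have shadow price 0 (complementary slackness).
The binding rows give the dual system: 5·y_fertilizer + 2·y_water = 46 and 3·y_fertilizer + 4·y_water = 43.
This yields shadow prices y_fertilizer = 7, y_water = 5.5.
Δz = y_fertilizer·Δb = 7 × (1) = 7, so new z* = 1759 + 7 = 1766.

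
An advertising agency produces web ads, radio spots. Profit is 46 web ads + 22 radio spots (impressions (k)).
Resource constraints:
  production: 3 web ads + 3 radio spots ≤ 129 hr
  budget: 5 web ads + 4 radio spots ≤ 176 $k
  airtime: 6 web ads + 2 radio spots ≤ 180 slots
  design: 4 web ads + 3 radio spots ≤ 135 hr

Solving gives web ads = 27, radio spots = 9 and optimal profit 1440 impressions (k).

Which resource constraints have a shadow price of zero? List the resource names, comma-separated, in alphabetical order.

budget, production

production: 108/129 (slack 21)
budget: 171/176 (slack 5)
airtime: 180/180 (binding)
design: 135/135 (binding)
By complementary slackness, a constraint with positive slack has shadow price 0 → budget, production.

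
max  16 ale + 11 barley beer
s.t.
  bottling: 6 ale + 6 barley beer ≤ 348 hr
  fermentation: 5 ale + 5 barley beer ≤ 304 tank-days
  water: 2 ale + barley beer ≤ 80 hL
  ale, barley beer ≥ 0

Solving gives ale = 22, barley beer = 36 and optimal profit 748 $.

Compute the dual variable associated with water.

5

At the optimum: bottling uses 348 of 348 (binding); fermentation uses 290 of 304 (slack = 14); water uses 80 of 80 (binding).
Slack constraints have shadow price 0 (complementary slackness).
The binding rows give the dual system: 6·y_bottling + 2·y_water = 16 and 6·y_bottling + 1·y_water = 11.
Solving: y_bottling = 1, y_water = 5.
Shadow price of water = 5.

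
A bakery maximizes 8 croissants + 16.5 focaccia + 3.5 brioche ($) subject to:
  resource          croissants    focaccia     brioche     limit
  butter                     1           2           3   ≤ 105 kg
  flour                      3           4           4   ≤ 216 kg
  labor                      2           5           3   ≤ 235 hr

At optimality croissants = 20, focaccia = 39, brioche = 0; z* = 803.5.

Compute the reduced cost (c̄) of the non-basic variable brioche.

-8

Check each constraint at x*: butter 98/105 (slack 7); flour 216/216 (tight); labor 235/235 (tight).
By complementary slackness, y = 0 for the non-binding constraint.
The binding rows give the dual system: 3·y_flour + 2·y_labor = 8 and 4·y_flour + 5·y_labor = 16.5.
This yields shadow prices y_flour = 1, y_labor = 2.5.
Reduced cost of brioche: c₃ − yᵀa₃ = 3.5 − (1·4 + 2.5·3) = 3.5 − 11.5 = -8.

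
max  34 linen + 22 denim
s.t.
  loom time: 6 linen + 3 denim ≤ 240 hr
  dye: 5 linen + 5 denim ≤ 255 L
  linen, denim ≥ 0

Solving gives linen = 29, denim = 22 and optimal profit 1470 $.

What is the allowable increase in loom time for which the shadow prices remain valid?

66

Binding constraints: loom time, dye. The basis is B = [[6,3],[5,5]] with det 15.
Per unit increase in loom time, x* moves by d = (0.3333, -0.3333).
The basis stays optimal until denim reaches 0; allowable increase = 66 hr.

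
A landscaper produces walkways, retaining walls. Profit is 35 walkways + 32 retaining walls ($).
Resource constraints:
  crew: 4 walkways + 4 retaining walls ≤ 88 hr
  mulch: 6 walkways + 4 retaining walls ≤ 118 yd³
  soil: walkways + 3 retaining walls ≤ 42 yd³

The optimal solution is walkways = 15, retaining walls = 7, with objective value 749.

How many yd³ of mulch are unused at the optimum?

mulch used = 6·15 + 4·7 = 118; slack = 118 − 118 = 0.

0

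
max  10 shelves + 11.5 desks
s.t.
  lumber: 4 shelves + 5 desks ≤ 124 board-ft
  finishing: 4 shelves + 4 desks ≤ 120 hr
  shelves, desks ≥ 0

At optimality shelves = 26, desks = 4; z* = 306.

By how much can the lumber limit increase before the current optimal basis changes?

26

Binding constraints: lumber, finishing. The basis is B = [[4,5],[4,4]] with det -4.
Per unit increase in lumber, x* moves by d = (-1, 1).
The basis stays optimal until shelves reaches 0; allowable increase = 26 board-ft.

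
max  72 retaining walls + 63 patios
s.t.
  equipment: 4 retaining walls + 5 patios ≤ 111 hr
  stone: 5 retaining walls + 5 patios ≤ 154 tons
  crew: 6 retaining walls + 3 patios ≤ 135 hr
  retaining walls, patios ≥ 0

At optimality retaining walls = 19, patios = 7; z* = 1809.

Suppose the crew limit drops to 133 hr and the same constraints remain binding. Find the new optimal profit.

Binding: equipment and crew. Non-binding: stone (24 unused).
Since stone is not tight, its dual is 0.
Dual feasibility on the basic columns requires 4·y_equipment + 6·y_crew = 72, 5·y_equipment + 3·y_crew = 63.
This yields shadow prices y_equipment = 9, y_crew = 6.
Δz = y_crew·Δb = 6 × (-2) = -12, so new z* = 1809 − 12 = 1797.

1797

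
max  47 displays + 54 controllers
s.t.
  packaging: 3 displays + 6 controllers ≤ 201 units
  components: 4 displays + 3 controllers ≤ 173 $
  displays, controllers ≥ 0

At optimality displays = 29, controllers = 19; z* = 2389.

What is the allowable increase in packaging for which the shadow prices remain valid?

Binding constraints: packaging, components. The basis is B = [[3,6],[4,3]] with det -15.
Per unit increase in packaging, x* moves by d = (-0.2, 0.2667).
The basis stays optimal until displays reaches 0; allowable increase = 145 units.

145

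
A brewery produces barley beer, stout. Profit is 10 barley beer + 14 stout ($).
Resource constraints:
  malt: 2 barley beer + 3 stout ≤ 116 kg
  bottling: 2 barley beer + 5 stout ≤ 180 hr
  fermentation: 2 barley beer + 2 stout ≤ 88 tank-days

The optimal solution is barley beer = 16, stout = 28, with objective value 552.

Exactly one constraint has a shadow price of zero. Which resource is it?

bottling

malt: 116/116 (binding)
bottling: 172/180 (slack 8)
fermentation: 88/88 (binding)
By complementary slackness, a constraint with positive slack has shadow price 0 → bottling.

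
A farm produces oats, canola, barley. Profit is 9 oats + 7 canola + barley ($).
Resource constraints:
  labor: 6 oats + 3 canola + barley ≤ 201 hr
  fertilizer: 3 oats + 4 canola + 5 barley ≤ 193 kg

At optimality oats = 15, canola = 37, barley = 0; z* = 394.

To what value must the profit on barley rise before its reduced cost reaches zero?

6

At the optimum: labor uses 201 of 201 (binding); fertilizer uses 193 of 193 (binding).
From A_Bᵀ y = c: 6·y_labor + 3·y_fertilizer = 9; 3·y_labor + 4·y_fertilizer = 7.
Solving: y_labor = 1, y_fertilizer = 1.
barley enters the basis when its profit ≥ yᵀa₃ = 1·1 + 1·5 = 6.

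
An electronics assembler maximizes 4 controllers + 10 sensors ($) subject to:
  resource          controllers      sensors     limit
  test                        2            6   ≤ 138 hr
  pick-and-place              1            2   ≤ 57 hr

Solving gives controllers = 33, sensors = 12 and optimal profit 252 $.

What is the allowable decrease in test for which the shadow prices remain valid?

Binding constraints: test, pick-and-place. The basis is B = [[2,6],[1,2]] with det -2.
Per unit decrease in test, x* moves by d = (1, -0.5).
The basis stays optimal until sensors reaches 0; allowable decrease = 24 hr.

24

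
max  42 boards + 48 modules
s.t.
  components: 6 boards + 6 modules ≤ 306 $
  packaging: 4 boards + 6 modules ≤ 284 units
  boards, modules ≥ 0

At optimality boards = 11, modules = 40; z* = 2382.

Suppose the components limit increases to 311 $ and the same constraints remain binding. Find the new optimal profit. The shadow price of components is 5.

Δb = 5, so new z* = 2382 + (5)·(5) = 2382 + 25 = 2407.

2407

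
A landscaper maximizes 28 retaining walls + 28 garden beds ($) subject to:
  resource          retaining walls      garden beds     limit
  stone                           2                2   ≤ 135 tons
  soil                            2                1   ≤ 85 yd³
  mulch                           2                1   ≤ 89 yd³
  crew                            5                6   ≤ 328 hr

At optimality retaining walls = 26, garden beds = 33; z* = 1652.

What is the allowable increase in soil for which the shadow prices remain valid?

Binding constraints: soil, crew. The basis is B = [[2,1],[5,6]] with det 7.
Per unit increase in soil, x* moves by d = (0.8571, -0.7143).
The basis stays optimal until mulch becomes binding; allowable increase = 4 yd³.

4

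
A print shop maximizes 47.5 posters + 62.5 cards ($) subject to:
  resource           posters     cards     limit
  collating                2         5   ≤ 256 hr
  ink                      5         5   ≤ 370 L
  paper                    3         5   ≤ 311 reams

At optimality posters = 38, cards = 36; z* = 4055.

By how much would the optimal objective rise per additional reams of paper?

0

At the optimum: collating uses 256 of 256 (binding); ink uses 370 of 370 (binding); paper uses 294 of 311 (slack = 17).
Since paper is not tight, its dual is 0.
The binding rows give the dual system: 2·y_collating + 5·y_ink = 47.5 and 5·y_collating + 5·y_ink = 62.5.
This yields shadow prices y_collating = 5, y_ink = 7.5.
Shadow price of paper = 0.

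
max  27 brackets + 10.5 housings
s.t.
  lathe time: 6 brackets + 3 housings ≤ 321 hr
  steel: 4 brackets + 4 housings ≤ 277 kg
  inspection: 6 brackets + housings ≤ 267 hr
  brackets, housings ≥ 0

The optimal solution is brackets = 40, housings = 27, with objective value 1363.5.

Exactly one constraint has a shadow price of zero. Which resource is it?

lathe time: 321/321 (binding)
steel: 268/277 (slack 9)
inspection: 267/267 (binding)
By complementary slackness, a constraint with positive slack has shadow price 0 → steel.

steel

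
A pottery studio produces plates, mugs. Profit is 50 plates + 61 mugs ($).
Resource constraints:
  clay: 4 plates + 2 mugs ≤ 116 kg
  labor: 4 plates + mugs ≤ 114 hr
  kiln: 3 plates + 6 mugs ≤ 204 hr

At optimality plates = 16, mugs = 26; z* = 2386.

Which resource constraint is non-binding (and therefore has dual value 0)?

labor

clay: 116/116 (binding)
labor: 90/114 (slack 24)
kiln: 204/204 (binding)
By complementary slackness, a constraint with positive slack has shadow price 0 → labor.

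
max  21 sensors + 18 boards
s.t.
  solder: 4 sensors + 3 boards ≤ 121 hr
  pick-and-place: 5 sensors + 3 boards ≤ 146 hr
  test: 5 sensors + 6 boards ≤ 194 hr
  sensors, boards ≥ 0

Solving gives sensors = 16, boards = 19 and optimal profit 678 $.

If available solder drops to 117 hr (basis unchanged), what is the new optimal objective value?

Binding: solder and test. Non-binding: pick-and-place (9 unused).
Since pick-and-place is not tight, its dual is 0.
From A_Bᵀ y = c: 4·y_solder + 5·y_test = 21; 3·y_solder + 6·y_test = 18.
Solving: y_solder = 4, y_test = 1.
Δz = y_solder·Δb = 4 × (-4) = -16, so new z* = 678 − 16 = 662.

662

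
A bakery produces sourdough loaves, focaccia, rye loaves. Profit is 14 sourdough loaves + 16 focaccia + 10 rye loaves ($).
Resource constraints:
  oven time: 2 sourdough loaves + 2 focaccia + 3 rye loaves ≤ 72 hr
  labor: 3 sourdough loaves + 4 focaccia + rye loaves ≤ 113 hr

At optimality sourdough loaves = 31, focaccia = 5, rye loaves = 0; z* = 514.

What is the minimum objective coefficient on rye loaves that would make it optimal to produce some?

14

At the optimum: oven time uses 72 of 72 (binding); labor uses 113 of 113 (binding).
From A_Bᵀ y = c: 2·y_oven time + 3·y_labor = 14; 2·y_oven time + 4·y_labor = 16.
→ y_oven time = 4 and y_labor = 2.
rye loaves enters the basis when its profit ≥ yᵀa₃ = 4·3 + 2·1 = 14.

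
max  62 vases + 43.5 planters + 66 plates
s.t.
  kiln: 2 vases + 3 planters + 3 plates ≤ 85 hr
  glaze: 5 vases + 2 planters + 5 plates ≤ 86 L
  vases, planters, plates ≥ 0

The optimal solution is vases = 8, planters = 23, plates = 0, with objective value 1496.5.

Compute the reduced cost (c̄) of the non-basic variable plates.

-4.5

At the optimum: kiln uses 85 of 85 (binding); glaze uses 86 of 86 (binding).
The binding rows give the dual system: 2·y_kiln + 5·y_glaze = 62 and 3·y_kiln + 2·y_glaze = 43.5.
This yields shadow prices y_kiln = 8.5, y_glaze = 9.
Reduced cost of plates: c₃ − yᵀa₃ = 66 − (8.5·3 + 9·5) = 66 − 70.5 = -4.5.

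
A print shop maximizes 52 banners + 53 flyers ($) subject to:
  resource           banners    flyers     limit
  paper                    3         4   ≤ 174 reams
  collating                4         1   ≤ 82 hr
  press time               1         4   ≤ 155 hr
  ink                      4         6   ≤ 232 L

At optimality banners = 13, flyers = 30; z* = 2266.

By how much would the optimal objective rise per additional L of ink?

Binding: collating and ink. Non-binding: paper (15 unused), press time (22 unused).
Since paper, press time are not tight, their duals are 0.
The binding rows give the dual system: 4·y_collating + 4·y_ink = 52 and 1·y_collating + 6·y_ink = 53.
Solving: y_collating = 5, y_ink = 8.
Shadow price of ink = 8.

8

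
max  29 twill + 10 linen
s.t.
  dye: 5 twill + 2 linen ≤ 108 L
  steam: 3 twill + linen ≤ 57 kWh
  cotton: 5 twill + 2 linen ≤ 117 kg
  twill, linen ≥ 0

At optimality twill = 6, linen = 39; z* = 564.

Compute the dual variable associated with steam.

At the optimum: dye uses 108 of 108 (binding); steam uses 57 of 57 (binding); cotton uses 108 of 117 (slack = 9).
Since cotton is not tight, its dual is 0.
Dual feasibility on the basic columns requires 5·y_dye + 3·y_steam = 29, 2·y_dye + 1·y_steam = 10.
→ y_dye = 1 and y_steam = 8.
Shadow price of steam = 8.

8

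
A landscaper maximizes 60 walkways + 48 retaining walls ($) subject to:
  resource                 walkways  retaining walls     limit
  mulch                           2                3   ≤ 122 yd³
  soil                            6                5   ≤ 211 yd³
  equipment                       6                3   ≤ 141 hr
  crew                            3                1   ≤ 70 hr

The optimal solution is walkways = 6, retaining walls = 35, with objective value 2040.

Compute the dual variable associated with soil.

9

Binding: soil and equipment. Non-binding: mulch (5 unused), crew (17 unused).
Slack constraints have shadow price 0 (complementary slackness).
The binding rows give the dual system: 6·y_soil + 6·y_equipment = 60 and 5·y_soil + 3·y_equipment = 48.
This yields shadow prices y_soil = 9, y_equipment = 1.
Shadow price of soil = 9.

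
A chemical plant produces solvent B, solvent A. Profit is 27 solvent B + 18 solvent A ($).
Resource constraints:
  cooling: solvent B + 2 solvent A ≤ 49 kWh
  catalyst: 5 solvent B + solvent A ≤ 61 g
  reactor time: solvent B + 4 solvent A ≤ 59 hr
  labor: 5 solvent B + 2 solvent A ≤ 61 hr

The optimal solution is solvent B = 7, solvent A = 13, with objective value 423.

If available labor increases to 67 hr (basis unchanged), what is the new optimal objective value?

453

Check each constraint at x*: cooling 33/49 (slack 16); catalyst 48/61 (slack 13); reactor time 59/59 (tight); labor 61/61 (tight).
Slack constraints have shadow price 0 (complementary slackness).
Dual feasibility on the basic columns requires 1·y_reactor time + 5·y_labor = 27, 4·y_reactor time + 2·y_labor = 18.
Solving: y_reactor time = 2, y_labor = 5.
Δz = y_labor·Δb = 5 × (6) = 30, so new z* = 423 + 30 = 453.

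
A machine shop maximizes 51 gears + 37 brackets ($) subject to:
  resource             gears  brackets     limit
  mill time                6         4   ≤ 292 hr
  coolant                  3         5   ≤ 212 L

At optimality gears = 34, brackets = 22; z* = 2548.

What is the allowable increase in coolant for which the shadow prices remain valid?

153

Binding constraints: mill time, coolant. The basis is B = [[6,4],[3,5]] with det 18.
Per unit increase in coolant, x* moves by d = (-0.2222, 0.3333).
The basis stays optimal until gears reaches 0; allowable increase = 153 L.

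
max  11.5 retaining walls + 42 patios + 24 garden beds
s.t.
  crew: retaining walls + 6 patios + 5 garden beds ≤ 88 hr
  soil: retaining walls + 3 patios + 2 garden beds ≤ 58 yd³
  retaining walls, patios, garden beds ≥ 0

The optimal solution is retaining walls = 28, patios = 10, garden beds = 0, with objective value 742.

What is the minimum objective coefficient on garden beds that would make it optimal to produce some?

Both crew and soil are binding at x*.
The binding rows give the dual system: 1·y_crew + 1·y_soil = 11.5 and 6·y_crew + 3·y_soil = 42.
This yields shadow prices y_crew = 2.5, y_soil = 9.
garden beds enters the basis when its profit ≥ yᵀa₃ = 2.5·5 + 9·2 = 30.5.

30.5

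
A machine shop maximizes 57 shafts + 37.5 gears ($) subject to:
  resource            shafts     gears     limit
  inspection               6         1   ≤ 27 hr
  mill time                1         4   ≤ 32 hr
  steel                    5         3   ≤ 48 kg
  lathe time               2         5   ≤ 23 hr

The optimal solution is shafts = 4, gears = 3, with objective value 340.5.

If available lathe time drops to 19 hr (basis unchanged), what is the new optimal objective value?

316.5

At the optimum: inspection uses 27 of 27 (binding); mill time uses 16 of 32 (slack = 16); steel uses 29 of 48 (slack = 19); lathe time uses 23 of 23 (binding).
By complementary slackness, y = 0 for the non-binding constraints.
The binding rows give the dual system: 6·y_inspection + 2·y_lathe time = 57 and 1·y_inspection + 5·y_lathe time = 37.5.
This yields shadow prices y_inspection = 7.5, y_lathe time = 6.
Δz = y_lathe time·Δb = 6 × (-4) = -24, so new z* = 340.5 − 24 = 316.5.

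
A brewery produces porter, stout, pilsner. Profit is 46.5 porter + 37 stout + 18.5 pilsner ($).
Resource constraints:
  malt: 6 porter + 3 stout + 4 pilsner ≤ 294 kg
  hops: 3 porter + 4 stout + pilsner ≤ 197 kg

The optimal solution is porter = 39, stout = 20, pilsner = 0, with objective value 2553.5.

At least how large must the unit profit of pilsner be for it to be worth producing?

25.5

At the optimum: malt uses 294 of 294 (binding); hops uses 197 of 197 (binding).
Dual feasibility on the basic columns requires 6·y_malt + 3·y_hops = 46.5, 3·y_malt + 4·y_hops = 37.
This yields shadow prices y_malt = 5, y_hops = 5.5.
pilsner enters the basis when its profit ≥ yᵀa₃ = 5·4 + 5.5·1 = 25.5.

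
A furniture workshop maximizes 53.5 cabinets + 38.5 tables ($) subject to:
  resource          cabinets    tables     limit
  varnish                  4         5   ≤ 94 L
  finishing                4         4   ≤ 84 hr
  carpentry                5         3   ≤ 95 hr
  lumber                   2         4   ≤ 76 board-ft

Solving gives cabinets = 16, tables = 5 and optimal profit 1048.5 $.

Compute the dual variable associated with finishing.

4

Binding: finishing and carpentry. Non-binding: varnish (5 unused), lumber (24 unused).
Since varnish, lumber are not tight, their duals are 0.
The binding rows give the dual system: 4·y_finishing + 5·y_carpentry = 53.5 and 4·y_finishing + 3·y_carpentry = 38.5.
Solving: y_finishing = 4, y_carpentry = 7.5.
Shadow price of finishing = 4.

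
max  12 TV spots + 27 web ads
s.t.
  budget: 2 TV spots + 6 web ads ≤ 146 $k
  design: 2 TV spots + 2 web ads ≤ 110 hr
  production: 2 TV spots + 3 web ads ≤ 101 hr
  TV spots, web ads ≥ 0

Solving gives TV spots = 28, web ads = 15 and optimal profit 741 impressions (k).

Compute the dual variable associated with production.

At the optimum: budget uses 146 of 146 (binding); design uses 86 of 110 (slack = 24); production uses 101 of 101 (binding).
By complementary slackness, y = 0 for the non-binding constraint.
Dual feasibility on the basic columns requires 2·y_budget + 2·y_production = 12, 6·y_budget + 3·y_production = 27.
→ y_budget = 3 and y_production = 3.
Shadow price of production = 3.

3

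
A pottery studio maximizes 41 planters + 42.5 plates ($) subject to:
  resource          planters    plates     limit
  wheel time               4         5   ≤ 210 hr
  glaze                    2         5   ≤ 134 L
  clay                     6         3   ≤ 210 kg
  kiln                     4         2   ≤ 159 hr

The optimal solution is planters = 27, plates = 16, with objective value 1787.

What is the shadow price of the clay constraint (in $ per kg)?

At the optimum: wheel time uses 188 of 210 (slack = 22); glaze uses 134 of 134 (binding); clay uses 210 of 210 (binding); kiln uses 140 of 159 (slack = 19).
Slack constraints have shadow price 0 (complementary slackness).
The binding rows give the dual system: 2·y_glaze + 6·y_clay = 41 and 5·y_glaze + 3·y_clay = 42.5.
Solving: y_glaze = 5.5, y_clay = 5.
Shadow price of clay = 5.

5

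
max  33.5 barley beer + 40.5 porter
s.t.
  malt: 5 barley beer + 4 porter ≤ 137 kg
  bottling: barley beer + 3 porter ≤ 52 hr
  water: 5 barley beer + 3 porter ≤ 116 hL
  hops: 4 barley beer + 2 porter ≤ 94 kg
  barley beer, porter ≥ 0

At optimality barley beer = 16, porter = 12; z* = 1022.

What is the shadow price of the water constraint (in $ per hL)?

5

Binding: bottling and water. Non-binding: malt (9 unused), hops (6 unused).
By complementary slackness, y = 0 for the non-binding constraints.
Dual feasibility on the basic columns requires 1·y_bottling + 5·y_water = 33.5, 3·y_bottling + 3·y_water = 40.5.
→ y_bottling = 8.5 and y_water = 5.
Shadow price of water = 5.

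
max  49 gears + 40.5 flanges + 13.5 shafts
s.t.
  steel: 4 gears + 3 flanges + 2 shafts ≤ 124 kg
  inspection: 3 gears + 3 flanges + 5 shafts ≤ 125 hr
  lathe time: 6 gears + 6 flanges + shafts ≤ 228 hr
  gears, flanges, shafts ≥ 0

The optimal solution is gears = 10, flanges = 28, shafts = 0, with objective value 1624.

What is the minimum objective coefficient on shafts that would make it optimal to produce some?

Check each constraint at x*: steel 124/124 (tight); inspection 114/125 (slack 11); lathe time 228/228 (tight).
Slack constraints have shadow price 0 (complementary slackness).
From A_Bᵀ y = c: 4·y_steel + 6·y_lathe time = 49; 3·y_steel + 6·y_lathe time = 40.5.
→ y_steel = 8.5 and y_lathe time = 2.5.
shafts enters the basis when its profit ≥ yᵀa₃ = 8.5·2 + 2.5·1 = 19.5.

19.5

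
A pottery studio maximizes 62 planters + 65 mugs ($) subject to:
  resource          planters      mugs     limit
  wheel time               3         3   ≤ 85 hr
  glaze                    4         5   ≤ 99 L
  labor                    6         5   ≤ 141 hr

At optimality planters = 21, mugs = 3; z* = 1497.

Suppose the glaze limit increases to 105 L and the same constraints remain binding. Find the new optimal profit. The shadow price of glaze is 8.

Δb = 6, so new z* = 1497 + (8)·(6) = 1497 + 48 = 1545.

1545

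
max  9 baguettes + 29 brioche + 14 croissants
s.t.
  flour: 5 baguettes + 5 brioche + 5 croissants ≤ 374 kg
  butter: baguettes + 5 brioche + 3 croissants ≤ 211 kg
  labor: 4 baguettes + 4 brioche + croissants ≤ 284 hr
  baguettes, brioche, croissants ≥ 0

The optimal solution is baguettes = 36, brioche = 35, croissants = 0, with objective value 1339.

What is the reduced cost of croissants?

Binding: butter and labor. Non-binding: flour (19 unused).
Slack constraints have shadow price 0 (complementary slackness).
From A_Bᵀ y = c: 1·y_butter + 4·y_labor = 9; 5·y_butter + 4·y_labor = 29.
→ y_butter = 5 and y_labor = 1.
Reduced cost of croissants: c₃ − yᵀa₃ = 14 − (5·3 + 1·1) = 14 − 16 = -2.

-2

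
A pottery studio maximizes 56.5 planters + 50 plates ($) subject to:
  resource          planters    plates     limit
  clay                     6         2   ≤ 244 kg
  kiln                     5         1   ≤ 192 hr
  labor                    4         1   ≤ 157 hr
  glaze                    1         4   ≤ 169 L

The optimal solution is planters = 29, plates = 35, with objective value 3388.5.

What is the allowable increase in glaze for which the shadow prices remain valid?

319

Binding constraints: clay, glaze. The basis is B = [[6,2],[1,4]] with det 22.
Per unit increase in glaze, x* moves by d = (-0.0909, 0.2727).
The basis stays optimal until planters reaches 0; allowable increase = 319 L.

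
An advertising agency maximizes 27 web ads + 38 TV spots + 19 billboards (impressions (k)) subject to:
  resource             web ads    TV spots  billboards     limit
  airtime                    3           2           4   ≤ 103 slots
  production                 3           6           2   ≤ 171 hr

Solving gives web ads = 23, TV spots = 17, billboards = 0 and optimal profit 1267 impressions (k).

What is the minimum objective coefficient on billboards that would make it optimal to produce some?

26

Both airtime and production are binding at x*.
The binding rows give the dual system: 3·y_airtime + 3·y_production = 27 and 2·y_airtime + 6·y_production = 38.
Solving: y_airtime = 4, y_production = 5.
billboards enters the basis when its profit ≥ yᵀa₃ = 4·4 + 5·2 = 26.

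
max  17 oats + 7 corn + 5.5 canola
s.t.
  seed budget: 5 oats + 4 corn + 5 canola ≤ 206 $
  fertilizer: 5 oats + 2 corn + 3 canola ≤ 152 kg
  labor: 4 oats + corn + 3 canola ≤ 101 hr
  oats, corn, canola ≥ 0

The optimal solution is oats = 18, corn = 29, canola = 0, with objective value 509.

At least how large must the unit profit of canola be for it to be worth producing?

Check each constraint at x*: seed budget 206/206 (tight); fertilizer 148/152 (slack 4); labor 101/101 (tight).
Slack constraints have shadow price 0 (complementary slackness).
The binding rows give the dual system: 5·y_seed budget + 4·y_labor = 17 and 4·y_seed budget + 1·y_labor = 7.
This yields shadow prices y_seed budget = 1, y_labor = 3.
canola enters the basis when its profit ≥ yᵀa₃ = 1·5 + 3·3 = 14.

14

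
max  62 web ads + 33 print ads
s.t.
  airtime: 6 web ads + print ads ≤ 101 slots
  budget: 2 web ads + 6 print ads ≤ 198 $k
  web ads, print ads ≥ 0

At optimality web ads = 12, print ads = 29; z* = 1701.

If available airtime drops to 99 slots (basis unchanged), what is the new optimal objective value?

Both airtime and budget are binding at x*.
Dual feasibility on the basic columns requires 6·y_airtime + 2·y_budget = 62, 1·y_airtime + 6·y_budget = 33.
This yields shadow prices y_airtime = 9, y_budget = 4.
Δz = y_airtime·Δb = 9 × (-2) = -18, so new z* = 1701 − 18 = 1683.

1683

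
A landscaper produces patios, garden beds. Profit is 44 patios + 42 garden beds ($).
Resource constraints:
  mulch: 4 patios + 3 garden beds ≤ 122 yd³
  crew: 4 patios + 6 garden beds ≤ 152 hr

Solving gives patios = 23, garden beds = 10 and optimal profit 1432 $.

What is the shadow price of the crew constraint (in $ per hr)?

3

Both mulch and crew are binding at x*.
The binding rows give the dual system: 4·y_mulch + 4·y_crew = 44 and 3·y_mulch + 6·y_crew = 42.
Solving: y_mulch = 8, y_crew = 3.
Shadow price of crew = 3.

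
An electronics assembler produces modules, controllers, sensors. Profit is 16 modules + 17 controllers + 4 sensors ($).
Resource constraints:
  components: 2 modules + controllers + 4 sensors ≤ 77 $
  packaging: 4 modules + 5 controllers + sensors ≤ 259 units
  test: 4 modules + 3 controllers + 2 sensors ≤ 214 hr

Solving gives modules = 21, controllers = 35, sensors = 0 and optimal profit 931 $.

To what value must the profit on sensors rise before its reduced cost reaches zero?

11

Binding: components and packaging. Non-binding: test (25 unused).
Since test is not tight, its dual is 0.
From A_Bᵀ y = c: 2·y_components + 4·y_packaging = 16; 1·y_components + 5·y_packaging = 17.
Solving: y_components = 2, y_packaging = 3.
sensors enters the basis when its profit ≥ yᵀa₃ = 2·4 + 3·1 = 11.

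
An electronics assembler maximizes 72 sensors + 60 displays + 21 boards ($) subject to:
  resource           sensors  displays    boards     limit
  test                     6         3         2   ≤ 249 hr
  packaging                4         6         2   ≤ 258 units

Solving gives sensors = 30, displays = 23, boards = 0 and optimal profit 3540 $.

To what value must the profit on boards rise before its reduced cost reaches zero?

Both test and packaging are binding at x*.
The binding rows give the dual system: 6·y_test + 4·y_packaging = 72 and 3·y_test + 6·y_packaging = 60.
This yields shadow prices y_test = 8, y_packaging = 6.
boards enters the basis when its profit ≥ yᵀa₃ = 8·2 + 6·2 = 28.

28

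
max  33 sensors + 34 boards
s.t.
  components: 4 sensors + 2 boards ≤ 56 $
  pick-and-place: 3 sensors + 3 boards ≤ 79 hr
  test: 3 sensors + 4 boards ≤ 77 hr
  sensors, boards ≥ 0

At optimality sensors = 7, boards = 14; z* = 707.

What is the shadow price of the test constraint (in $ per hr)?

7

Binding: components and test. Non-binding: pick-and-place (16 unused).
Slack constraints have shadow price 0 (complementary slackness).
Dual feasibility on the basic columns requires 4·y_components + 3·y_test = 33, 2·y_components + 4·y_test = 34.
→ y_components = 3 and y_test = 7.
Shadow price of test = 7.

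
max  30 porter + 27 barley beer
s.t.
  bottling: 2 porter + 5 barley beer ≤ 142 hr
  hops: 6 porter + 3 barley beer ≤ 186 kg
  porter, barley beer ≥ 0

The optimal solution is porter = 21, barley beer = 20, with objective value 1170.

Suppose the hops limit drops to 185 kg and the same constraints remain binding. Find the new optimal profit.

At the optimum: bottling uses 142 of 142 (binding); hops uses 186 of 186 (binding).
The binding rows give the dual system: 2·y_bottling + 6·y_hops = 30 and 5·y_bottling + 3·y_hops = 27.
→ y_bottling = 3 and y_hops = 4.
Δz = y_hops·Δb = 4 × (-1) = -4, so new z* = 1170 − 4 = 1166.

1166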